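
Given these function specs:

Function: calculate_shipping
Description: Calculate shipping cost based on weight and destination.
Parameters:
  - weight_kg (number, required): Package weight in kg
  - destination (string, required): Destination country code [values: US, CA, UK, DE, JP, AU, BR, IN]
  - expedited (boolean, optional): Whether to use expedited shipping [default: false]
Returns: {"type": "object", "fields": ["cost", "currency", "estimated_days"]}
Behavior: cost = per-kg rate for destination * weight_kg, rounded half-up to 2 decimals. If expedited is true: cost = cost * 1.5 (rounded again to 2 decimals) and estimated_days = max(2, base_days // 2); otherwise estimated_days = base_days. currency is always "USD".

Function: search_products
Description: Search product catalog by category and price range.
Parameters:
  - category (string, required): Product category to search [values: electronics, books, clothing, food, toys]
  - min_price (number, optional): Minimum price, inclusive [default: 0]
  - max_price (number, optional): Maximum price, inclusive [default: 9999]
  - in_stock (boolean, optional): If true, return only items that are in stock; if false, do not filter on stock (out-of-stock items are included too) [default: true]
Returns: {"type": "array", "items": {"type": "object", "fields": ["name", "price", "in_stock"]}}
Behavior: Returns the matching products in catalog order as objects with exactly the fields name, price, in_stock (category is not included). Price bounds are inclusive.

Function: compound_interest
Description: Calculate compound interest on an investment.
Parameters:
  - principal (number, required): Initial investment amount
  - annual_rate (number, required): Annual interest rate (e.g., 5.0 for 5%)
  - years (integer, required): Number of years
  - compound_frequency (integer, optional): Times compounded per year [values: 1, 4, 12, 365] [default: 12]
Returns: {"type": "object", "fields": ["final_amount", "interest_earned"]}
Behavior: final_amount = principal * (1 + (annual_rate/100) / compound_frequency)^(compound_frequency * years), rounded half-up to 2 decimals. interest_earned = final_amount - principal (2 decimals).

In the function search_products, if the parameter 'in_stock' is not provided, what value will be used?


The search_products spec declares:
  - in_stock (boolean, optional): If true, return only items that are in stock; if false, do not filter on stock (out-of-stock items are included too) [default: true]
Default:
true


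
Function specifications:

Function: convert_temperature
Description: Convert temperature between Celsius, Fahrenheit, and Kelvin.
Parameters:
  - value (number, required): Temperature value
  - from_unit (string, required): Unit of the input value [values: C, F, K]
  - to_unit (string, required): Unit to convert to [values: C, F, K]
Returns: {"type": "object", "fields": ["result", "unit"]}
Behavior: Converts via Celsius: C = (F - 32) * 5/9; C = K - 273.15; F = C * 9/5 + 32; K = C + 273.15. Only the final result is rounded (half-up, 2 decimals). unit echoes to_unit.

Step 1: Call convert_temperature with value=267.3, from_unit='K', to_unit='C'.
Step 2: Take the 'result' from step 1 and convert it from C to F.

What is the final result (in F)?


Step 1: convert_temperature(value=267.3, from_unit=K, to_unit=C)
  To C: 267.3 - 273.15 = -5.85
  Target is C: -5.85
  Round to 2 decimals: -5.85
  -> result = -5.85 C
Step 2: convert_temperature(value=-5.85, from_unit=C, to_unit=F)
  Input already in C: -5.85
  To F: -5.85 * 9/5 + 32 = 21.47
  Round to 2 decimals: 21.47
  -> result = 21.47 F
21.47 F


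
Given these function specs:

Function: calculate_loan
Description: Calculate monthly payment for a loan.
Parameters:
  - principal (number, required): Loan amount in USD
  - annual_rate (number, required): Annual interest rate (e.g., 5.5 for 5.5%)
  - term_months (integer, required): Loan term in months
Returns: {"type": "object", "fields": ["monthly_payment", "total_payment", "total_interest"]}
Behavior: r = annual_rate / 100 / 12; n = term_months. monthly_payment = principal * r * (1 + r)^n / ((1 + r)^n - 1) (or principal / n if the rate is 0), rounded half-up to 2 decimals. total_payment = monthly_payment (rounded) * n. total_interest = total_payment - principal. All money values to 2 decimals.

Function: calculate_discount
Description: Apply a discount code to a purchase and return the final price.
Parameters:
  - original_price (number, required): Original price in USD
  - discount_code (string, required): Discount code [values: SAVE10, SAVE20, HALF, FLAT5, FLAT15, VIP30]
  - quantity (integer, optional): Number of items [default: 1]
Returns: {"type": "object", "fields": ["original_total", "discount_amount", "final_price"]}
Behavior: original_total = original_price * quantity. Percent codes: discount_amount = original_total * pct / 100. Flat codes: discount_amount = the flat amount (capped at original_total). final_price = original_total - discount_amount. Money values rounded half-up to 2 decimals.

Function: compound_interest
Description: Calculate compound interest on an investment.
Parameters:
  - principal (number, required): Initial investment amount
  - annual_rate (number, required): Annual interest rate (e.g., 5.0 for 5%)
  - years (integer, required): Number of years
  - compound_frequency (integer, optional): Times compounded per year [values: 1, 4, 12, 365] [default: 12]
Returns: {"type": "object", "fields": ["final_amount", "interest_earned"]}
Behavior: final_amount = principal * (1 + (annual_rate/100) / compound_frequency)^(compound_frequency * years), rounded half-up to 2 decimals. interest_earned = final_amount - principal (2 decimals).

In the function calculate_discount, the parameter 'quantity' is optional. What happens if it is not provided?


The calculate_discount spec declares:
  - quantity (integer, optional): Number of items [default: 1]
It defaults to 1


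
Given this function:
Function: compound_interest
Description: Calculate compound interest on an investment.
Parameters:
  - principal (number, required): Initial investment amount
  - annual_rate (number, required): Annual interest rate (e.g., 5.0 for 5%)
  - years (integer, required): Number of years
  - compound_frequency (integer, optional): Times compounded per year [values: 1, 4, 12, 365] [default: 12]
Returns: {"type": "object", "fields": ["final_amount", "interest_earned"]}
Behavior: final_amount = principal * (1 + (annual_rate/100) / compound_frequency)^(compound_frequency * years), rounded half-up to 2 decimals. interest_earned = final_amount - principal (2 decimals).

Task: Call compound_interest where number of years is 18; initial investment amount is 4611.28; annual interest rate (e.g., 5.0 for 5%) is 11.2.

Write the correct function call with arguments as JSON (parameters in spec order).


Mapping each described value to its parameter name:
  'Number of years' -> years = 18
  'Initial investment amount' -> principal = 4611.28
  'Annual interest rate (e.g., 5.0 for 5%)' -> annual_rate = 11.2
compound_interest({"principal": 4611.28, "annual_rate": 11.2, "years": 18})


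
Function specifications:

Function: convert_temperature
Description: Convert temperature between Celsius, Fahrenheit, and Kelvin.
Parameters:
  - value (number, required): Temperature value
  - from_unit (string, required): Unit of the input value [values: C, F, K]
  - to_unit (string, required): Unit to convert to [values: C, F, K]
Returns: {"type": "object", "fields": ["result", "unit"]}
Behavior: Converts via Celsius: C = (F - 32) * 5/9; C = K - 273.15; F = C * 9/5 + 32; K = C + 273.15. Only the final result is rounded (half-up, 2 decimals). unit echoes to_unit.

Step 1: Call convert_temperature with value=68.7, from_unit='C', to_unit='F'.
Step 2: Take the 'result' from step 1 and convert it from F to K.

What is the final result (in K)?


Step 1: convert_temperature(value=68.7, from_unit=C, to_unit=F)
  Input already in C: 68.7
  To F: 68.7 * 9/5 + 32 = 155.66
  Round to 2 decimals: 155.66
  -> result = 155.66 F
Step 2: convert_temperature(value=155.66, from_unit=F, to_unit=K)
  To C: (155.66 - 32) * 5/9 = 68.7
  To K: 68.7 + 273.15 = 341.85
  Round to 2 decimals: 341.85
  -> result = 341.85 K
341.85 K


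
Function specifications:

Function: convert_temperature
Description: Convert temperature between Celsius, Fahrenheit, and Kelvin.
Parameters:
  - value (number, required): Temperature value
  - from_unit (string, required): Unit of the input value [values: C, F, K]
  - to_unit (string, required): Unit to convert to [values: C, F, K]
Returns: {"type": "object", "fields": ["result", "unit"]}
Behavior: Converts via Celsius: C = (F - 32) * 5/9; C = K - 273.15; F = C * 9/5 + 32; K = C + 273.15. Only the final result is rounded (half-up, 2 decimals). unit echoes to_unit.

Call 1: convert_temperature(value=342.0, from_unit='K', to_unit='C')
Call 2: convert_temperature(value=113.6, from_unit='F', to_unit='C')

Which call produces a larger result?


Call 1:
  To C: 342 - 273.15 = 68.85
  Target is C: 68.85
  Round to 2 decimals: 68.85
  -> 68.85 C
Call 2:
  To C: (113.6 - 32) * 5/9 = 45.333333
  Target is C: 45.333333
  Round to 2 decimals: 45.33
  -> 45.33 C
Call 1 (68.85 C)


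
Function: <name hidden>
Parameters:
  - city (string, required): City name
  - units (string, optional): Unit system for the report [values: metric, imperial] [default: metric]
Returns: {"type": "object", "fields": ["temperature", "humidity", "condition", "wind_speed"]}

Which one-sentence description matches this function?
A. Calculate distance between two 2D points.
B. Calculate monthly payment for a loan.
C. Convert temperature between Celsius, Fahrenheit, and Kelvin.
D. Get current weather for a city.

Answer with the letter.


Parameters city, units and return ["temperature", "humidity", "condition", "wind_speed"] fit: Get current weather for a city.
D


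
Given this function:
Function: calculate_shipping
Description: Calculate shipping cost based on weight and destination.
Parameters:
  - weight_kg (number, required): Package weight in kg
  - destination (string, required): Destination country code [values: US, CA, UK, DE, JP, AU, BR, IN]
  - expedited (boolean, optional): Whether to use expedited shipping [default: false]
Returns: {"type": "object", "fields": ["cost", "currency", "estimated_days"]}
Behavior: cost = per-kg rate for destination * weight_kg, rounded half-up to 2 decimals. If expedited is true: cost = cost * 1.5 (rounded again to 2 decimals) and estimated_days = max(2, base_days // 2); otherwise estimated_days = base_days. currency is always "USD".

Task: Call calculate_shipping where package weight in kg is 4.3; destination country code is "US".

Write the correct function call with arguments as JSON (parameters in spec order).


Mapping each described value to its parameter name:
  'Package weight in kg' -> weight_kg = 4.3
  'Destination country code' -> destination = "US"
calculate_shipping({"weight_kg": 4.3, "destination": "US"})


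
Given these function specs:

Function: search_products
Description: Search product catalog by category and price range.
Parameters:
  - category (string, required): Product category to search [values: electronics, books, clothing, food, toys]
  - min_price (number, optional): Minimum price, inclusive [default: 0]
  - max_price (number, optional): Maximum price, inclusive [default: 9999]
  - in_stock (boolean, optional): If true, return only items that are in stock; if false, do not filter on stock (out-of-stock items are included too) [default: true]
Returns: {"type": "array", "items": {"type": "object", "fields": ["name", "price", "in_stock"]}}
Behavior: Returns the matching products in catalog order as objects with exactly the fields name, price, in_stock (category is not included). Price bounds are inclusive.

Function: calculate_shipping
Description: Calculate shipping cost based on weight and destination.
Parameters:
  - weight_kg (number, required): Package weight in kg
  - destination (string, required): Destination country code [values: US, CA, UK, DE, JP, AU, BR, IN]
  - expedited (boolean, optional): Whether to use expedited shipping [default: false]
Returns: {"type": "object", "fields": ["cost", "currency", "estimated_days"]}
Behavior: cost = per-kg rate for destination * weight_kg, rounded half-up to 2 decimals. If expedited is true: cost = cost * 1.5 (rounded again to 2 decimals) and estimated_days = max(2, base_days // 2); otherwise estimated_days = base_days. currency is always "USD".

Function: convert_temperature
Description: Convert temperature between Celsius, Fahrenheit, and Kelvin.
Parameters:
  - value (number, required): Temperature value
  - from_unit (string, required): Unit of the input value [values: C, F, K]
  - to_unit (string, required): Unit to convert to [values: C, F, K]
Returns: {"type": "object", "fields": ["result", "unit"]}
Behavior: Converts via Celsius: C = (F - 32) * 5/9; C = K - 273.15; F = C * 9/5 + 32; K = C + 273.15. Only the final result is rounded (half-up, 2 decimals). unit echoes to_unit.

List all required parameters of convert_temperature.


Parameters of convert_temperature and their required/optional flag:
  value: required
  from_unit: required
  to_unit: required
from_unit, to_unit, value


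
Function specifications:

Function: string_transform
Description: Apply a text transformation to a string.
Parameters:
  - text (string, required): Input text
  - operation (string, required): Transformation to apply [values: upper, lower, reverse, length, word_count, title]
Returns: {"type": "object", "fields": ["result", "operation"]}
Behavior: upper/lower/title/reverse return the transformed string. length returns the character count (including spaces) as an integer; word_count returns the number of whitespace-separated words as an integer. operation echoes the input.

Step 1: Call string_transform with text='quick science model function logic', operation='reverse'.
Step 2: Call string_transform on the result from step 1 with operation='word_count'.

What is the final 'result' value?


Step 1: string_transform(text='quick science model function logic', operation='reverse')
  -> result = 'cigol noitcnuf ledom ecneics kciuq'
Step 2: string_transform(text='cigol noitcnuf ledom ecneics kciuq', operation='word_count')
  words: cigol, noitcnuf, ledom, ecneics, kciuq -> 5
  -> result = 5
5


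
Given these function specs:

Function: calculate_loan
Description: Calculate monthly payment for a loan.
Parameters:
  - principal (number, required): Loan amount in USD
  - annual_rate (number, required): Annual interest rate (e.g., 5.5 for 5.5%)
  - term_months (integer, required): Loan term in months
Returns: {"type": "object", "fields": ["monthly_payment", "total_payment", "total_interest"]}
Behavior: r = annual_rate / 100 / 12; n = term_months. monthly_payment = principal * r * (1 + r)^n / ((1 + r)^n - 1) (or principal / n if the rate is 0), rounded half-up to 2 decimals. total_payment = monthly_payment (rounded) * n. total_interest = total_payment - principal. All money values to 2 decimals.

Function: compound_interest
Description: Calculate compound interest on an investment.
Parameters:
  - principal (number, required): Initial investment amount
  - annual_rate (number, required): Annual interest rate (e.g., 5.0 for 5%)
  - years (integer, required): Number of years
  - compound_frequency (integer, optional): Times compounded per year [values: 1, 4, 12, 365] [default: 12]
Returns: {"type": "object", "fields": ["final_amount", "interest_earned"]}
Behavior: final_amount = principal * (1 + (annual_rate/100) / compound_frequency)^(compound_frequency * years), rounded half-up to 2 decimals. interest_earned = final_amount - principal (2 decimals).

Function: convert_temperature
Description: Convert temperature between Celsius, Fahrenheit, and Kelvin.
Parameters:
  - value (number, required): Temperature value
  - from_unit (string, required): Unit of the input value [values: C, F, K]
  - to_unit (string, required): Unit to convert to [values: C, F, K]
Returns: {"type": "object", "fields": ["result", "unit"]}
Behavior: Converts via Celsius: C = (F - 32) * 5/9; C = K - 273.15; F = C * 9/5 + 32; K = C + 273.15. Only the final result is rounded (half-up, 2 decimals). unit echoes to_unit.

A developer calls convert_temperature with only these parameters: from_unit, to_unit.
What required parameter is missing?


Required parameters: value, from_unit, to_unit
Provided: from_unit, to_unit
Missing: value
value


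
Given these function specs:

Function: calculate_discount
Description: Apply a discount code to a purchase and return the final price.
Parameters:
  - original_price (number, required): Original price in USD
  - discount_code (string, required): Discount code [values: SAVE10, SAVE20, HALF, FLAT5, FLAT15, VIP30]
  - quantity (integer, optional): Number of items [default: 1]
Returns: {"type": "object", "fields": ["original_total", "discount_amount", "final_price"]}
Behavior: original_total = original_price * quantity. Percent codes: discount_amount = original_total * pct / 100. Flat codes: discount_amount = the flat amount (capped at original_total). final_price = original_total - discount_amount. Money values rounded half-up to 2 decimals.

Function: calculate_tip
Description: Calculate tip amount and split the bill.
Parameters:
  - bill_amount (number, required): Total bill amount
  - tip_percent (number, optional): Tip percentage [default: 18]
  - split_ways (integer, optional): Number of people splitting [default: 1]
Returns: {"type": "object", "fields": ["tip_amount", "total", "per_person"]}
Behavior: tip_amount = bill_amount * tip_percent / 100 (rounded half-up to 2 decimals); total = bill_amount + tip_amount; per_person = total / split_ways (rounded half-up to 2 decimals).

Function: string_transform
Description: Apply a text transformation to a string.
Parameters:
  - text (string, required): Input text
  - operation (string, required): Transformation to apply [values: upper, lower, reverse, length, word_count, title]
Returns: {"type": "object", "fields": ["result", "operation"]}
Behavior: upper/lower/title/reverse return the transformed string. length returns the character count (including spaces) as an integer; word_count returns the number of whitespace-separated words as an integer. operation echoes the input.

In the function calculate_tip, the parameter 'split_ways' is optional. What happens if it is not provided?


The calculate_tip spec declares:
  - split_ways (integer, optional): Number of people splitting [default: 1]
It defaults to 1


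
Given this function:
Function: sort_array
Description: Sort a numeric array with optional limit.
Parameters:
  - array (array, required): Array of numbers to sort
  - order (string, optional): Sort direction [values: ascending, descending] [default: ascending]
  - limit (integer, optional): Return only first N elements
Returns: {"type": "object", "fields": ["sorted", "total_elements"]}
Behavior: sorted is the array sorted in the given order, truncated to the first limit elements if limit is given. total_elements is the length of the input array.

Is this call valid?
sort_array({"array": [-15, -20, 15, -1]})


Checking all required parameters present and types match... All valid.
Valid


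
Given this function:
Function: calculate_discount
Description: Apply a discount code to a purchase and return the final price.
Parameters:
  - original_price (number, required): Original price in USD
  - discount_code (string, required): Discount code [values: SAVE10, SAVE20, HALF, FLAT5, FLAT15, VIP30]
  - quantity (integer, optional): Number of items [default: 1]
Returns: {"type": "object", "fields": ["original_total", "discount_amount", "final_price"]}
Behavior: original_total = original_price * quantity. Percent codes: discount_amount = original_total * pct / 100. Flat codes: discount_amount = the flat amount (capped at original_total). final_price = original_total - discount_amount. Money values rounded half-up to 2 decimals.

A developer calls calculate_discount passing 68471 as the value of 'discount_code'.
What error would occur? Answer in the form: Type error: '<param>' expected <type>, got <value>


Spec: 'discount_code' is declared as string; 68471 is an integer.
Type error: 'discount_code' expected string, got 68471


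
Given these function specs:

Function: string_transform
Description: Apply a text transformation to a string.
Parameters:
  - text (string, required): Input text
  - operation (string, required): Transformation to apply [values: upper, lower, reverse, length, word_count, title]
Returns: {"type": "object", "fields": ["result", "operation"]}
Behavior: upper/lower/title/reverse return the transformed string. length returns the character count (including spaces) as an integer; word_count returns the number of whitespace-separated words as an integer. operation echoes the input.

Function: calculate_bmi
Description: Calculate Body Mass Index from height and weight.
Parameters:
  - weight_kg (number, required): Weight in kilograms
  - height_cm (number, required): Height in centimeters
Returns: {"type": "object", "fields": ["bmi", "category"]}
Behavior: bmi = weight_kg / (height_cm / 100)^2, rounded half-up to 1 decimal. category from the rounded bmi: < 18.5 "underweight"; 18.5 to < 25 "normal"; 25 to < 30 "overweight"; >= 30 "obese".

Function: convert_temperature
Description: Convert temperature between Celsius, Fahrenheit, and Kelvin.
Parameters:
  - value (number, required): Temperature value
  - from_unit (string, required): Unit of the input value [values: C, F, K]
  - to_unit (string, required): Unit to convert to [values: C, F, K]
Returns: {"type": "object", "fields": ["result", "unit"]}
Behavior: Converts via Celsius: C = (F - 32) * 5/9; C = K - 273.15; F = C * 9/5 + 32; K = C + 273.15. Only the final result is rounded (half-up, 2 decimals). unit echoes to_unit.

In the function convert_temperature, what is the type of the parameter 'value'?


The convert_temperature spec declares:
  - value (number, required): Temperature value
Type:
number


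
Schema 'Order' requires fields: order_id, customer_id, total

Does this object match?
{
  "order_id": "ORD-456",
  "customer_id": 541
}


Checking required fields...
Missing: total
Invalid - missing required field 'total'


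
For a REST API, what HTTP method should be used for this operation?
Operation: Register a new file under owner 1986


GET = read, POST = create, PUT = update/replace, DELETE = remove
This operation is a create.
POST


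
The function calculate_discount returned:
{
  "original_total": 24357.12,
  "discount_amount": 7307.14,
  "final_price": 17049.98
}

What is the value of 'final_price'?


17049.98


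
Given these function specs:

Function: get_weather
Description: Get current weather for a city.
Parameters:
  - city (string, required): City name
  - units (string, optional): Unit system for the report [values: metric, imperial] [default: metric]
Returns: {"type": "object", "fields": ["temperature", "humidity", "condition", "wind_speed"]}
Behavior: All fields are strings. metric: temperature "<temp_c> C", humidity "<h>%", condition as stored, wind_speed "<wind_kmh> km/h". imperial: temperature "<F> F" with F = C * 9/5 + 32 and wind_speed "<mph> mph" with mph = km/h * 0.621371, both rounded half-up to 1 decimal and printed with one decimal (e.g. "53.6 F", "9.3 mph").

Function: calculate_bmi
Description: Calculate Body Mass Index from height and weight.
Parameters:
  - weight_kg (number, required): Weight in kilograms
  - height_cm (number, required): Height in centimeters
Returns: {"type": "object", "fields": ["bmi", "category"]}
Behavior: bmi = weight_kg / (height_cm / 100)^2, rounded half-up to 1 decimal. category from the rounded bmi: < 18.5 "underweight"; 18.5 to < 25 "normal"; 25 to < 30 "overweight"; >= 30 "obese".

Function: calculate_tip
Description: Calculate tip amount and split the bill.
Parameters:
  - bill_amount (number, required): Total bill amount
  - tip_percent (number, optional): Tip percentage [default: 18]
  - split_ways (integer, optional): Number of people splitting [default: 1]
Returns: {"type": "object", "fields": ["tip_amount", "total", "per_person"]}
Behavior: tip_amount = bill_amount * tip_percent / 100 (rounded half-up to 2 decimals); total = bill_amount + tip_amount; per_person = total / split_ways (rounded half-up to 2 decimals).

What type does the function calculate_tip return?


The calculate_tip spec declares Returns: {"type": "object", "fields": ["tip_amount", "total", "per_person"]}
Type:
object


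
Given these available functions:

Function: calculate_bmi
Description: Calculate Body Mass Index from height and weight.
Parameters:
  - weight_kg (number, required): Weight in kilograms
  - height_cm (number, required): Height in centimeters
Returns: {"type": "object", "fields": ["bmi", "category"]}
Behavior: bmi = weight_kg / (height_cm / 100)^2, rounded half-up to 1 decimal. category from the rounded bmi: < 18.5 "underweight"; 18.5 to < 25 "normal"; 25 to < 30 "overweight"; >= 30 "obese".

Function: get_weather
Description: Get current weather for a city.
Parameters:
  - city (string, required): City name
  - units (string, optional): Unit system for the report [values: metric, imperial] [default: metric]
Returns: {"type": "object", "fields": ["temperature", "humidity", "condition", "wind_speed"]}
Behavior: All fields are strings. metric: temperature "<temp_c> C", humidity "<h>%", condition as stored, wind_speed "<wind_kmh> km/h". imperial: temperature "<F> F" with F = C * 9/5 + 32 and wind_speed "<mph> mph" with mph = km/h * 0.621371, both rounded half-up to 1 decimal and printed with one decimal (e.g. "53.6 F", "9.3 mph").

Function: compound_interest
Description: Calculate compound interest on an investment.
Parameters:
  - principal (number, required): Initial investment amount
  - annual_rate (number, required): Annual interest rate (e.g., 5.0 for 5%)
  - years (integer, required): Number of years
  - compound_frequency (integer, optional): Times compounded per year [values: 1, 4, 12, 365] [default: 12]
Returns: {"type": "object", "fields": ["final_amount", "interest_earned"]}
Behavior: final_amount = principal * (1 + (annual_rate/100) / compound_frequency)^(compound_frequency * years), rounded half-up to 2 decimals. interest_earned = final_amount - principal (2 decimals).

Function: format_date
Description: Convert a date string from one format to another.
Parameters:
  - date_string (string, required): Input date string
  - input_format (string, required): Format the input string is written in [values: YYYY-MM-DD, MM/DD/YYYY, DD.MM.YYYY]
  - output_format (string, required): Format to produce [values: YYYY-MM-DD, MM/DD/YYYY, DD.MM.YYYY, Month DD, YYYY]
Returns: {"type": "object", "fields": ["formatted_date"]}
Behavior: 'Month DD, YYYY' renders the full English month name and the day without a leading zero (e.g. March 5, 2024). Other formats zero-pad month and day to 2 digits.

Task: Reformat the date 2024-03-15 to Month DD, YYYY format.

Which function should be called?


The task needs a function whose description is: Convert a date string from one format to another.
format_date


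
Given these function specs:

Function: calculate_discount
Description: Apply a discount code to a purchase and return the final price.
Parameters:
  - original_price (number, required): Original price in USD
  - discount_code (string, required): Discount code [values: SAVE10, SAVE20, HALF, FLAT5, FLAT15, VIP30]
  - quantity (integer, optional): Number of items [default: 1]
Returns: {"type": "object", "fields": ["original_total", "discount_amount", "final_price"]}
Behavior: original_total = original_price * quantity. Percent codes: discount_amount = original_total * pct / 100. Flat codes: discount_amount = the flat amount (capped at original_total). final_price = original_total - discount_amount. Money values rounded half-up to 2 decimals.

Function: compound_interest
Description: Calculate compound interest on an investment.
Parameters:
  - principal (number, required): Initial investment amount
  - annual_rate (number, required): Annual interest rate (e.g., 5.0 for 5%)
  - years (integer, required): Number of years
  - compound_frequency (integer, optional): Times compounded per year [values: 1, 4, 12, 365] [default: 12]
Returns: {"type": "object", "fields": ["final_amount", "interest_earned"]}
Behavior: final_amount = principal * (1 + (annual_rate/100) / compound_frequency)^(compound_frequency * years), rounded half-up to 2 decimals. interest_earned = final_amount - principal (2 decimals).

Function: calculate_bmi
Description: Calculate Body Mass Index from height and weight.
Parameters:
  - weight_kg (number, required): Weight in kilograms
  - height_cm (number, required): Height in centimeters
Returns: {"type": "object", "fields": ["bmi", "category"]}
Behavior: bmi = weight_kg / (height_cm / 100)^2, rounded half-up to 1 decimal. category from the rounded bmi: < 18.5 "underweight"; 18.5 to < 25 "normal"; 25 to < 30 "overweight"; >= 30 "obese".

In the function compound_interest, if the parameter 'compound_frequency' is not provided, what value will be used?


The compound_interest spec declares:
  - compound_frequency (integer, optional): Times compounded per year [values: 1, 4, 12, 365] [default: 12]
Default:
12


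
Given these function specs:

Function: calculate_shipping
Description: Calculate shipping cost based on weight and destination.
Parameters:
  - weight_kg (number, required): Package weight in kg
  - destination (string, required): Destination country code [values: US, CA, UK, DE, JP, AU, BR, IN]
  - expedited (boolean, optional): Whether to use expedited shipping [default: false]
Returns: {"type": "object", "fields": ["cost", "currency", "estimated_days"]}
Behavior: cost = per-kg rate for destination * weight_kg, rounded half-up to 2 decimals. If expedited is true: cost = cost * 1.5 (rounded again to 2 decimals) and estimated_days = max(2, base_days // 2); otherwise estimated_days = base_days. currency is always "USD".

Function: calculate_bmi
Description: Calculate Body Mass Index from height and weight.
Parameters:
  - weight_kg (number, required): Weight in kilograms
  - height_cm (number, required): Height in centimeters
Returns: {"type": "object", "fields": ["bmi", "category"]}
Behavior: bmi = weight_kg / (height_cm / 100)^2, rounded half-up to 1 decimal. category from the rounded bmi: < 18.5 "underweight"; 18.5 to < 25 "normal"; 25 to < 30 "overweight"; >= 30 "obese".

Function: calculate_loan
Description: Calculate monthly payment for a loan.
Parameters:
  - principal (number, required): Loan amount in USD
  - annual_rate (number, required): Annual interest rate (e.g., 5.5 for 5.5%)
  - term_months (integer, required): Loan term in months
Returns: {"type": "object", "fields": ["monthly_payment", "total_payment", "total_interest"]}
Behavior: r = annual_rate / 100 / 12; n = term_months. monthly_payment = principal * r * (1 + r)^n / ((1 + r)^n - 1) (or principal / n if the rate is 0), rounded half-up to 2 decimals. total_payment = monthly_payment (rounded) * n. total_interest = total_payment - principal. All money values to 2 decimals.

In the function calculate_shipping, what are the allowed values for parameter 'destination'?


The calculate_shipping spec declares:
  - destination (string, required): Destination country code [values: US, CA, UK, DE, JP, AU, BR, IN]
Allowed values:
US, CA, UK, DE, JP, AU, BR, IN


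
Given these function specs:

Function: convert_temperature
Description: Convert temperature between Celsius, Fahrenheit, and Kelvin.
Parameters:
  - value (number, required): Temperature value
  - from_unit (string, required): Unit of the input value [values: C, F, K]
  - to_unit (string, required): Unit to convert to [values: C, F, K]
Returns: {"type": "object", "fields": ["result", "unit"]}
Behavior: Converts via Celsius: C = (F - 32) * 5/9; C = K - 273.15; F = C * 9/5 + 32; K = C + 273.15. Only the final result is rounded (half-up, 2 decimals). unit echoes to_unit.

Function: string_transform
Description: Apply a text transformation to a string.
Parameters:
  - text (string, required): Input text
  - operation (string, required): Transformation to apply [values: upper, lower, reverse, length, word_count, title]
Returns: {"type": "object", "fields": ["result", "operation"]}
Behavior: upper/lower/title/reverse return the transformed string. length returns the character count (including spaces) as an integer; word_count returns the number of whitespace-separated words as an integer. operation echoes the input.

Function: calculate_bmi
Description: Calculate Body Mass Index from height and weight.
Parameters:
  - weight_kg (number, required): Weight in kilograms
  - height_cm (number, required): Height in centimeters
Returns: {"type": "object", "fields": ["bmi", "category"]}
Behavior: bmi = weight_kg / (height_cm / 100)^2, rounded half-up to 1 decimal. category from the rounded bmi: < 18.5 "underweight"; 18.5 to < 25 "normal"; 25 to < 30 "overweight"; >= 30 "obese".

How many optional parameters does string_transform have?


Parameters of string_transform: text (required), operation (required)
Optional count:
0


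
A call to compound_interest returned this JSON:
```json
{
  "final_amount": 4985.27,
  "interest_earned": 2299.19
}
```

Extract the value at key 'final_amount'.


4985.27


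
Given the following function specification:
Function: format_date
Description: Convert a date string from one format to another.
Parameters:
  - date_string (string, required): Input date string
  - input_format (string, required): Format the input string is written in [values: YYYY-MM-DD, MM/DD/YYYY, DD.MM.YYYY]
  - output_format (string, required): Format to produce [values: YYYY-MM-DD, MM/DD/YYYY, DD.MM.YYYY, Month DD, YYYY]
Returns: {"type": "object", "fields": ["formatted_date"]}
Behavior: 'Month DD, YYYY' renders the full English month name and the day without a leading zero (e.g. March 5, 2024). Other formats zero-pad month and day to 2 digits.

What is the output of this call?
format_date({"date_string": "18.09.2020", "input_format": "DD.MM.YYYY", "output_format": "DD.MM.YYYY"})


Parse '18.09.2020' as DD.MM.YYYY: year=2020, month=9, day=18
Render as DD.MM.YYYY: 18.09.2020
Output:
{"formatted_date": "18.09.2020"}


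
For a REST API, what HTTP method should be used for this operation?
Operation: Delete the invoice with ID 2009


GET = read, POST = create, PUT = update/replace, DELETE = remove
This operation is a removal.
DELETE


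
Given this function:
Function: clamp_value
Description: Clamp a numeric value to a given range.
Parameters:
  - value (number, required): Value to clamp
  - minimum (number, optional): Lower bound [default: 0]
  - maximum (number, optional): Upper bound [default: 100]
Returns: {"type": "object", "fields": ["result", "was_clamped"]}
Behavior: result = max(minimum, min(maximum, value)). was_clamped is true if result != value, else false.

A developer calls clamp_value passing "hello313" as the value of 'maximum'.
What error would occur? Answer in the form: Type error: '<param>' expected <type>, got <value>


Spec: 'maximum' is declared as number; "hello313" is a string.
Type error: 'maximum' expected number, got "hello313"


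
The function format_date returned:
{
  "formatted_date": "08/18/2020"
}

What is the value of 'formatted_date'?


08/18/2020


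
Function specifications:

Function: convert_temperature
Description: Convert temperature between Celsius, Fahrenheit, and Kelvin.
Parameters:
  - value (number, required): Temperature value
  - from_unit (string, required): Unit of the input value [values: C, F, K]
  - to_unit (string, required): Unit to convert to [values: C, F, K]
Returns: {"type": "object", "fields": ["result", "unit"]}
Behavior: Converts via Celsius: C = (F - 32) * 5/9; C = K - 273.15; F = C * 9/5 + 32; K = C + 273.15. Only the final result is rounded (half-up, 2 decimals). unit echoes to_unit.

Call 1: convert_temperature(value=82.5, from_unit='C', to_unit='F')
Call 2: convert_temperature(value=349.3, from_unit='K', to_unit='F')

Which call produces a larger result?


Call 1:
  Input already in C: 82.5
  To F: 82.5 * 9/5 + 32 = 180.5
  Round to 2 decimals: 180.5
  -> 180.5 F
Call 2:
  To C: 349.3 - 273.15 = 76.15
  To F: 76.15 * 9/5 + 32 = 169.07
  Round to 2 decimals: 169.07
  -> 169.07 F
Call 1 (180.5 F)


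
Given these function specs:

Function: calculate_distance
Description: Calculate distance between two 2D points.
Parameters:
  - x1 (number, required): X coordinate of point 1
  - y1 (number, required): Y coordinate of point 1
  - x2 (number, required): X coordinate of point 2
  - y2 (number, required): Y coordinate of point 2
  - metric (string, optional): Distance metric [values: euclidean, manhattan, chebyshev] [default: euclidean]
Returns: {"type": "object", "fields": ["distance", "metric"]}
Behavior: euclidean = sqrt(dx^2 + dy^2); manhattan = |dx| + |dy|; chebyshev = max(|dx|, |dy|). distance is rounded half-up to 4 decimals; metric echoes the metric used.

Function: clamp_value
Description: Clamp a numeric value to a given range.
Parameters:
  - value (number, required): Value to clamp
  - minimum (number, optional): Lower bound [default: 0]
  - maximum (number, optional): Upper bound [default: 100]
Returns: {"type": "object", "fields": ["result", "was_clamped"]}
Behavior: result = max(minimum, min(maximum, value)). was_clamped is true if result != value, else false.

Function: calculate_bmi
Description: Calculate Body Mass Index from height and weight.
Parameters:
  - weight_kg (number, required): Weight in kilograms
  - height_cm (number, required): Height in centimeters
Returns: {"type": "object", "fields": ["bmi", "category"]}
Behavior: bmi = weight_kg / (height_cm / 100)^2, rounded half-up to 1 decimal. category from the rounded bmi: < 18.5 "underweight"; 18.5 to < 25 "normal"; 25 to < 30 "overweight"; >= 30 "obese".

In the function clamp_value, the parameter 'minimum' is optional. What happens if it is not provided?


The clamp_value spec declares:
  - minimum (number, optional): Lower bound [default: 0]
It defaults to 0


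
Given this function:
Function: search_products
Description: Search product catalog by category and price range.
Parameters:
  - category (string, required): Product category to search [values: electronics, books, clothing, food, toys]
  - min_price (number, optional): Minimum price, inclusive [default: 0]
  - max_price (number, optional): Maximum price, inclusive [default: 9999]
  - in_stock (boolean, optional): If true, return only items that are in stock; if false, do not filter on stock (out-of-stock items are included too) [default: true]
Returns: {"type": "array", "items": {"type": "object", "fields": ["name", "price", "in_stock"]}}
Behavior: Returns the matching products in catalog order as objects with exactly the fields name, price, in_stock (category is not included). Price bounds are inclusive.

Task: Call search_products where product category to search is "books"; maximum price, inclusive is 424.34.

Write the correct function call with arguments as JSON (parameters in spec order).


Mapping each described value to its parameter name:
  'Product category to search' -> category = "books"
  'Maximum price, inclusive' -> max_price = 424.34
search_products({"category": "books", "max_price": 424.34})


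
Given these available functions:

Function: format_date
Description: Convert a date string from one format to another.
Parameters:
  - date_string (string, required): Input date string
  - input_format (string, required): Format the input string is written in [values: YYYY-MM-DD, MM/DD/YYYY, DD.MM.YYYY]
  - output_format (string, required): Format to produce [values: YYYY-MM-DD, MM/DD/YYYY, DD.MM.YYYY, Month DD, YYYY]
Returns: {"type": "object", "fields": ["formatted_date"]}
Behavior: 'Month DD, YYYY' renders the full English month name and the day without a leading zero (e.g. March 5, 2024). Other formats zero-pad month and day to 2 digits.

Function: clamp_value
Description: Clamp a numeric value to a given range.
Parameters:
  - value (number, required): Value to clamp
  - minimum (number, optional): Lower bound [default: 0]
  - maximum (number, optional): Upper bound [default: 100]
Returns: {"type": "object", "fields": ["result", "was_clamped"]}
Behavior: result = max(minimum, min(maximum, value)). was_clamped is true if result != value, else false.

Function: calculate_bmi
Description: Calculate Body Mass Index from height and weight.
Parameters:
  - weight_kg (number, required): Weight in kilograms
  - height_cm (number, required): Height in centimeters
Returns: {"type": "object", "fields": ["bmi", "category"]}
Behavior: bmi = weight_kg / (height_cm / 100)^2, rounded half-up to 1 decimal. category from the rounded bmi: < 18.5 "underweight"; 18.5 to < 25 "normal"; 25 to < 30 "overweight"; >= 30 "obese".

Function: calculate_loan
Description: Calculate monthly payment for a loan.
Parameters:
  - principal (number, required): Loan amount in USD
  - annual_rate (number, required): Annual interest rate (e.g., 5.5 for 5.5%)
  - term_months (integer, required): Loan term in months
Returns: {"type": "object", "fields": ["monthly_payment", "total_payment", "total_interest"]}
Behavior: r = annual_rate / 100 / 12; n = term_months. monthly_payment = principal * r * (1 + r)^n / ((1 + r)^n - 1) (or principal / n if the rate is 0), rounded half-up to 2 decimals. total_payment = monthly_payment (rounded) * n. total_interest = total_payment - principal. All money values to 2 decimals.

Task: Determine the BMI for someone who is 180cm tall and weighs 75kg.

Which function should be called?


The task needs a function whose description is: Calculate Body Mass Index from height and weight.
calculate_bmi
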